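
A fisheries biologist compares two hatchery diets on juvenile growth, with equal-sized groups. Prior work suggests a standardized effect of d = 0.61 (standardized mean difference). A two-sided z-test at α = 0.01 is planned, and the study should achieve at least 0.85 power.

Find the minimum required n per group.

n = 71 per group

Set Φ(δ − 2.576) = 0.85; then δ − 2.576 = Φ⁻¹(0.85) = 1.036, giving δ = 3.612.
(Ignoring the negligible lower-tail rejection probability gives the usual closed-form inversion.)
δ = d·√(n/2) ⇒ n = 2(δ/d)² = 2 × (3.612 / 0.61)² = 70.13.
Rounding up, n = 71 per group.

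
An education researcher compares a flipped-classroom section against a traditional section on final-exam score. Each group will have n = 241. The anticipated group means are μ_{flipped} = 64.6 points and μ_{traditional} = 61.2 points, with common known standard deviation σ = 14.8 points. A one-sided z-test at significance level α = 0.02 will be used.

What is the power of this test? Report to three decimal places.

Standardized effect: d = |μ_{flipped} − μ_{traditional}| / σ = |64.6 − 61.2| / 14.8 = 0.2297
Noncentrality parameter: δ = d·√(n/2) = 0.2297 × √(241/2) = 2.5218
Critical value for a one-sided test at α = 0.02: z_α = 2.054.
Power = Φ(δ − 2.054) = Φ(0.468) = 0.6801.

Power ≈ 0.680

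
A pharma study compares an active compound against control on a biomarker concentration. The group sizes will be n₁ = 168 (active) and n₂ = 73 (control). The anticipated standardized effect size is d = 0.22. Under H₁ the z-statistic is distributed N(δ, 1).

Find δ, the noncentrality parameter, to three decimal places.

The noncentrality parameter scales effect size by the design's sample-size factor: δ = d / √(1/n₁ + 1/n₂) = 0.22 / √(1/168 + 1/73) = 1.5694

δ ≈ 1.569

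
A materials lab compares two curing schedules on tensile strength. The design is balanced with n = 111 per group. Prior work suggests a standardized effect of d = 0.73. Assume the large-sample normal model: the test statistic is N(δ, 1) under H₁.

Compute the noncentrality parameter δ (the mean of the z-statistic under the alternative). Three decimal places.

δ = d·√(n/2) = 0.73 × √(111/2) = 5.4384

δ ≈ 5.438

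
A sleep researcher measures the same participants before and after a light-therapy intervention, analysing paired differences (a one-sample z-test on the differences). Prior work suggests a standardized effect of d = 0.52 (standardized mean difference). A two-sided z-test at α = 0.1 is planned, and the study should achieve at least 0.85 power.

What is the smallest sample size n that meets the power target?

n = 27

Set Φ(δ − 1.645) = 0.85; then δ − 1.645 = Φ⁻¹(0.85) = 1.036, giving δ = 2.681.
(For δ > 0 the lower-tail rejection region contributes negligibly to power, so the one-term inversion is standard.)
δ = d·√n ⇒ n = (δ/d)² = (2.681 / 0.52)² = 26.59.
Round up to the next whole unit.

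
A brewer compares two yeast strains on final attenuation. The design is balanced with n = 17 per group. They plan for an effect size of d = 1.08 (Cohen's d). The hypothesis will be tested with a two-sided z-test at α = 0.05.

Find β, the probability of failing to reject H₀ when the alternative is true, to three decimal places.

β ≈ 0.117

Noncentrality parameter: δ = d·√(n/2) = 1.08 × √(17/2) = 3.1487
Two-sided α = 0.05 → critical value z_{0.025} = 1.960.
Power = Φ(δ − 1.960) + Φ(−δ − 1.960) = Φ(1.189) + Φ(-5.109) = 0.8827 + 0.0000 = 0.8827.
Type II error: β = 1 − power = 1 − 0.8827 = 0.1173.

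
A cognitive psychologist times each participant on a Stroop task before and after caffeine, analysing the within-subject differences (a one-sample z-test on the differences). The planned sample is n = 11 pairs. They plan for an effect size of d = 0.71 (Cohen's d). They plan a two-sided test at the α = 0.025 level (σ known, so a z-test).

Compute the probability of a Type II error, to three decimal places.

Noncentrality parameter: δ = d·√n = 0.71 × √11 = 2.3548
Critical value for a two-sided test at α = 0.025: z_{α/2} = 2.241.
Power = Φ(δ − 2.241) + Φ(−δ − 2.241) = Φ(0.113) + Φ(-4.596) = 0.5451 + 0.0000 = 0.5451.
Type II error: β = 1 − power = 1 − 0.5451 = 0.4549.

β ≈ 0.455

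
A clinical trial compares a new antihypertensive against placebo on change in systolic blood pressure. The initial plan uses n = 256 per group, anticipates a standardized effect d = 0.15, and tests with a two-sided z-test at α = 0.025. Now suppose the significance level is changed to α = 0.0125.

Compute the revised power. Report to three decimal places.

Power ≈ 0.212

δ = d·√(n/2) = 0.15 × √(256/2) = 1.6971 (unchanged). New critical value: z_{0.0063} = 2.498.
Revised power = Φ(δ − 2.498) + Φ(−δ − 2.498) = Φ(-0.801) + Φ(-4.195) = 0.2117 + 0.0000 = 0.2117.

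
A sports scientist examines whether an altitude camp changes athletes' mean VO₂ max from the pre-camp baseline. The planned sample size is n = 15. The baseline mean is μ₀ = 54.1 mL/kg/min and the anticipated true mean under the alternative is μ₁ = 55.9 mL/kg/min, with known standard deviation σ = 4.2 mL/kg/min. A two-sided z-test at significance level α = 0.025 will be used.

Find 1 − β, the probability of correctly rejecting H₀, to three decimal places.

Standardized effect: d = |μ₁ − μ₀| / σ = |55.9 − 54.1| / 4.2 = 0.4286
Noncentrality parameter: λ = d·√n = 0.4286 × √15 = 1.6599
Critical value for a two-sided test at α = 0.025: z_{α/2} = 2.241.
Power = Φ(λ − 2.241) + Φ(−λ − 2.241) = Φ(-0.582) + Φ(-3.901) = 0.2804 + 0.0000 = 0.2805.

Power ≈ 0.280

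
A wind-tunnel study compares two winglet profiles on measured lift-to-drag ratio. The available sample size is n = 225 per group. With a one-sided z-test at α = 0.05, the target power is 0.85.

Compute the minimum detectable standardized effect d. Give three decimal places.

Need Φ(δ − 1.645) = 0.85, so δ = 1.645 + 1.036 = 2.681.
δ = d·√(n/2) ⇒ d = δ/√(n/2) = 2.681/√(225/2) = 0.2528.

d ≈ 0.253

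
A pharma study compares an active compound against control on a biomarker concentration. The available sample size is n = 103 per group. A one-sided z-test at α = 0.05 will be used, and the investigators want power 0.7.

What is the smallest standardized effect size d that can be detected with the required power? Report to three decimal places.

Need Φ(δ − 1.645) = 0.7, so δ = 1.645 + 0.524 = 2.169.
δ = d·√(n/2) ⇒ d = δ/√(n/2) = 2.169/√(103/2) = 0.3023.

d ≈ 0.302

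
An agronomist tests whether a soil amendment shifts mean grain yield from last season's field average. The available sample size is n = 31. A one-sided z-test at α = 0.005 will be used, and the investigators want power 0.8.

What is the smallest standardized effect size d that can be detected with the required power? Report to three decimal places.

Need Φ(δ − 2.576) = 0.8, so δ = 2.576 + 0.842 = 3.417.
δ = d·√n ⇒ d = δ/√n = 3.417/√31 = 0.6138.

d ≈ 0.614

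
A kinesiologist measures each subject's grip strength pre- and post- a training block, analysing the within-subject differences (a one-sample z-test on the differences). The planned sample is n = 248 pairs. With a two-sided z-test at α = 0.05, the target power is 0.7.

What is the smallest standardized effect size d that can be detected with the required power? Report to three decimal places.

Need Φ(δ − 1.960) = 0.7, so δ = 1.960 + 0.524 = 2.484.
(Lower-tail contribution to power is negligible for δ > 0.)
δ = d·√n ⇒ d = δ/√n = 2.484/√248 = 0.1578.

d ≈ 0.158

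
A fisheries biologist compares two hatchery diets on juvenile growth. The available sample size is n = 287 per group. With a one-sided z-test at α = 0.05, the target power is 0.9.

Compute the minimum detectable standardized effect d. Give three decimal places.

d ≈ 0.244

Need Φ(δ − 1.645) = 0.9, so δ = 1.645 + 1.282 = 2.926.
δ = d·√(n/2) ⇒ d = δ/√(n/2) = 2.926/√(287/2) = 0.2443.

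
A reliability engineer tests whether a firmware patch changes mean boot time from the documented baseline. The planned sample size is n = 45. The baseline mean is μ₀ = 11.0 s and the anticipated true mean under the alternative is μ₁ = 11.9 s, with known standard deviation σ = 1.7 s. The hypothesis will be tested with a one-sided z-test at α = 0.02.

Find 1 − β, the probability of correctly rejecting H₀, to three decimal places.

Standardized effect: d = |μ₁ − μ₀| / σ = |11.9 − 11.0| / 1.7 = 0.5294
Noncentrality parameter: δ = d·√n = 0.5294 × √45 = 3.5514
Critical value for a one-sided test at α = 0.02: z_α = 2.054.
Power = P(Z > 2.054 − δ) = Φ(1.498) = 0.9329.

Power ≈ 0.933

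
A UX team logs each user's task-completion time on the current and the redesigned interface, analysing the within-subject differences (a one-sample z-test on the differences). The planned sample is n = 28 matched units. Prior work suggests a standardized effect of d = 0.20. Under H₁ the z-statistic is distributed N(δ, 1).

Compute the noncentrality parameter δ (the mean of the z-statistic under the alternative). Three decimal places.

δ ≈ 1.058

δ = d·√n = 0.20 × √28 = 1.0583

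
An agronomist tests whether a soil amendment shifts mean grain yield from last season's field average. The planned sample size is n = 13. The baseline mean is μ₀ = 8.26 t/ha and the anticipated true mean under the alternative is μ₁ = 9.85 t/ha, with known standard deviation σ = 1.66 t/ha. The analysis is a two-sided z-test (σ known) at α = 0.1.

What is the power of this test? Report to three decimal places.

Power ≈ 0.965

Standardized effect: d = |μ₁ − μ₀| / σ = |9.85 − 8.26| / 1.66 = 0.9578
Noncentrality parameter: δ = d·√n = 0.9578 × √13 = 3.4535
Two-sided α = 0.1 → critical value z_{0.05} = 1.645.
Power = Φ(δ − 1.645) + Φ(−δ − 1.645) = Φ(1.809) + Φ(-5.098) = 0.9647 + 0.0000 = 0.9647.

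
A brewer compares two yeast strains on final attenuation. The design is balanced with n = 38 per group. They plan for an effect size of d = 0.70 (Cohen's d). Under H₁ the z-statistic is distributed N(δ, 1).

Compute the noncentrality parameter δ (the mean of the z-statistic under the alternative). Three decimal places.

δ = d·√(n/2) = 0.70 × √(38/2) = 3.0512

δ ≈ 3.051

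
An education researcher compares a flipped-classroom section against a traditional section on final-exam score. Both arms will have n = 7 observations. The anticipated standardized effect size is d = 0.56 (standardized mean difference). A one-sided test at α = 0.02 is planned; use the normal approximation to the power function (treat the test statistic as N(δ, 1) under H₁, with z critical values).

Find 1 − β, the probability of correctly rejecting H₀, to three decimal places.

Power ≈ 0.157

Noncentrality parameter: δ = d·√(n/2) = 0.56 × √(7/2) = 1.0477
One-sided α = 0.02 → critical value z_{0.02} = 2.054.
Power = Φ(δ − 2.054) = Φ(-1.006) = 0.1572.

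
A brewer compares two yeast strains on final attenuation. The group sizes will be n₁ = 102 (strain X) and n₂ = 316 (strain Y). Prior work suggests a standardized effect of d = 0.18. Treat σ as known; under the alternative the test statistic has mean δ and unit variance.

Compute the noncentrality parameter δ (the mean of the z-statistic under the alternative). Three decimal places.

The noncentrality parameter scales effect size by the design's sample-size factor: δ = d / √(1/n₁ + 1/n₂) = 0.18 / √(1/102 + 1/316) = 1.5806

δ ≈ 1.581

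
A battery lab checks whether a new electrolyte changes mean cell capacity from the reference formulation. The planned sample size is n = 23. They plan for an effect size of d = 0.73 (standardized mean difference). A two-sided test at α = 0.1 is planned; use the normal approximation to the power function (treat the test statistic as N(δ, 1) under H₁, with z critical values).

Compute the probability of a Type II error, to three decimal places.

β ≈ 0.032

Noncentrality parameter: λ = d·√n = 0.73 × √23 = 3.5010
Critical value for a two-sided test at α = 0.1: z_{α/2} = 1.645.
Power = Φ(λ − 1.645) + Φ(−λ − 1.645) = Φ(1.856) + Φ(-5.146) = 0.9683 + 0.0000 = 0.9683.
Type II error: β = 1 − power = 1 − 0.9683 = 0.0317.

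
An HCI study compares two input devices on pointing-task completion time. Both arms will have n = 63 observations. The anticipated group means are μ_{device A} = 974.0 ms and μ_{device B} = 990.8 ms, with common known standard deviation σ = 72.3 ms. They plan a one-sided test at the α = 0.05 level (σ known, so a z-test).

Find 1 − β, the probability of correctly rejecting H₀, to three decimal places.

Power ≈ 0.367

Standardized effect: d = |μ_{device A} − μ_{device B}| / σ = |974.0 − 990.8| / 72.3 = 0.2324
Noncentrality parameter: δ = d·√(n/2) = 0.2324 × √(63/2) = 1.3041
One-sided α = 0.05 → critical value z_{0.05} = 1.645.
Power = Φ(δ − 1.645) = Φ(-0.341) = 0.3667.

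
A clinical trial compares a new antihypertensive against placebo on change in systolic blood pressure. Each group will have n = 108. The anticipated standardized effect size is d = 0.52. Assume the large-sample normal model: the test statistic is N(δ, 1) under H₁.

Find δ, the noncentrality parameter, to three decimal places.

δ ≈ 3.821

δ = d·√(n/2) = 0.52 × √(108/2) = 3.8212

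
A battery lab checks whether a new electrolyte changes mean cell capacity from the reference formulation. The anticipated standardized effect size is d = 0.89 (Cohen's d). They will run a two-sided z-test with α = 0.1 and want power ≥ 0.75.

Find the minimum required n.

n = 7

Set Φ(δ − 1.645) = 0.75; then δ − 1.645 = Φ⁻¹(0.75) = 0.674, giving δ = 2.319.
(For δ > 0 the lower-tail rejection region contributes negligibly to power, so the one-term inversion is standard.)
δ = d·√n ⇒ n = (δ/d)² = (2.319 / 0.89)² = 6.79.
Round up to the next whole unit.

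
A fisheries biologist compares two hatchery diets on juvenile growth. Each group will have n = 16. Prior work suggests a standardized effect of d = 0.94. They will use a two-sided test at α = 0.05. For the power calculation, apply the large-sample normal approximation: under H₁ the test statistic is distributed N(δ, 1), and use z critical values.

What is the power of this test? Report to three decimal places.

Noncentrality parameter: δ = d·√(n/2) = 0.94 × √(16/2) = 2.6587
Two-sided α = 0.05 → critical value z_{0.025} = 1.960.
Power = Φ(δ − 1.960) + Φ(−δ − 1.960) = Φ(0.699) + Φ(-4.619) = 0.7576 + 0.0000 = 0.7577.

Power ≈ 0.758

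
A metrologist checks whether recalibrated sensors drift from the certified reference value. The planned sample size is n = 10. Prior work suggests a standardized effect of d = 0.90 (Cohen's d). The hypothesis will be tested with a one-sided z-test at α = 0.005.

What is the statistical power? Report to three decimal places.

Power ≈ 0.607

Noncentrality parameter: δ = d·√n = 0.90 × √10 = 2.8460
One-sided α = 0.005 → critical value z_{0.005} = 2.576.
Power = Φ(δ − 2.576) = Φ(0.270) = 0.6065.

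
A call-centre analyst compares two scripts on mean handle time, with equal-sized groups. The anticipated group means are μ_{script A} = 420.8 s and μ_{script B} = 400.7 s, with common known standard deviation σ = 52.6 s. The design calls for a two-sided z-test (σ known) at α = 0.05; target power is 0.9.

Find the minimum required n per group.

Standardized effect: d = |μ_{script A} − μ_{script B}| / σ = |420.8 − 400.7| / 52.6 = 0.3821
For power 0.9 need Φ(δ − z_{0.025}) = 0.9, so δ = z_{0.025} + z_{0.10} = 1.960 + 1.282 = 3.242.
(For δ > 0 the lower-tail rejection region contributes negligibly to power, so the one-term inversion is standard.)
δ = d·√(n/2) ⇒ n = 2(δ/d)² = 2 × (3.242 / 0.3821)² = 143.91.
Rounding up, n = 144 per group.

n = 144 per group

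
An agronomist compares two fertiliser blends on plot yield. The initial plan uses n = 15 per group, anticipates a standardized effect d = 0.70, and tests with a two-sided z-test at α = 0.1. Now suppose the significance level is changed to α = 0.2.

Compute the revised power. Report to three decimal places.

δ = d·√(n/2) = 0.70 × √(15/2) = 1.9170 (unchanged). New critical value: z_{0.1} = 1.282.
Revised power = Φ(δ − 1.282) + Φ(−δ − 1.282) = Φ(0.635) + Φ(-3.199) = 0.7374 + 0.0007 = 0.7381.

Power ≈ 0.738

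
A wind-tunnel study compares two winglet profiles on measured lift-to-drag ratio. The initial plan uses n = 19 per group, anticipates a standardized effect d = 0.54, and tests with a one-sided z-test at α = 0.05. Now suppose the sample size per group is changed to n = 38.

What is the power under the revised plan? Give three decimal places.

Power ≈ 0.761

With n = 38 per group: δ = d·√(n/2) = 0.54 × √(38/2) = 2.3538. Critical value z_{0.05} = 1.645.
Revised power = P(Z > 1.645 − δ) = Φ(0.709) = 0.7608.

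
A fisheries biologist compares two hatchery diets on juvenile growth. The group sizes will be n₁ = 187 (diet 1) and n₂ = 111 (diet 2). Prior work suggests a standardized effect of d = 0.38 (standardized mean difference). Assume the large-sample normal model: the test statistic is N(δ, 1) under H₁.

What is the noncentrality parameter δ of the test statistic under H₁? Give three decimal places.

δ ≈ 3.171

The noncentrality parameter scales effect size by the design's sample-size factor: δ = d / √(1/n₁ + 1/n₂) = 0.38 / √(1/187 + 1/111) = 3.1714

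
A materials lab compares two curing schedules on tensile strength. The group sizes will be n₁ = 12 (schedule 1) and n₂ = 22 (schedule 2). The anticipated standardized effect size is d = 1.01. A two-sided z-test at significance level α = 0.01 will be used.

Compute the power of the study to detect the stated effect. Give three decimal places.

Power ≈ 0.594

Noncentrality parameter: λ = d / √(1/n₁ + 1/n₂) = 1.01 / √(1/12 + 1/22) = 2.8144
Two-sided α = 0.01 → critical value z_{0.005} = 2.576.
Power = Φ(λ − 2.576) + Φ(−λ − 2.576) = Φ(0.239) + Φ(-5.390) = 0.5943 + 0.0000 = 0.5943.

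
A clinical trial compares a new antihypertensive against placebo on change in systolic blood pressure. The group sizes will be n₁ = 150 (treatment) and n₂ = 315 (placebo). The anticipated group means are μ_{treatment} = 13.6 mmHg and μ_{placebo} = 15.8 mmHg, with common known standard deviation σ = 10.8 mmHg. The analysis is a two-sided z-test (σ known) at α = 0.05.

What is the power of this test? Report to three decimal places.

Standardized effect: d = |μ_{treatment} − μ_{placebo}| / σ = |13.6 − 15.8| / 10.8 = 0.2037
Noncentrality parameter: δ = d / √(1/n₁ + 1/n₂) = 0.2037 / √(1/150 + 1/315) = 2.0534
Two-sided α = 0.05 → critical value z_{0.025} = 1.960.
Power = Φ(δ − 1.960) + Φ(−δ − 1.960) = Φ(0.093) + Φ(-4.013) = 0.5372 + 0.0000 = 0.5373.

Power ≈ 0.537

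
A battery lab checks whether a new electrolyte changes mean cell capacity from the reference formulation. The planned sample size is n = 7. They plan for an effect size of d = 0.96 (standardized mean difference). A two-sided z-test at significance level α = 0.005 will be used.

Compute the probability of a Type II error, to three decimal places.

Noncentrality parameter: δ = d·√n = 0.96 × √7 = 2.5399
Critical value for a two-sided test at α = 0.005: z_{α/2} = 2.807.
Power = Φ(δ − 2.807) + Φ(−δ − 2.807) = Φ(-0.267) + Φ(-5.347) = 0.3947 + 0.0000 = 0.3947.
Type II error: β = 1 − power = 1 − 0.3947 = 0.6053.

β ≈ 0.605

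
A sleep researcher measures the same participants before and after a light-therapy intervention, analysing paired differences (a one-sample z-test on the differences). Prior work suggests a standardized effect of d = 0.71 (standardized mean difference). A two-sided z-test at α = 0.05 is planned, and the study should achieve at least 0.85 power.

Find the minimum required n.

Set Φ(δ − 1.960) = 0.85; then δ − 1.960 = Φ⁻¹(0.85) = 1.036, giving δ = 2.996.
(The Φ(−δ − z_{α/2}) term is vanishingly small for δ > 0 and is dropped in the standard sample-size formula.)
δ = d·√n ⇒ n = (δ/d)² = (2.996 / 0.71)² = 17.81.
Rounding up, n = 18.

n = 18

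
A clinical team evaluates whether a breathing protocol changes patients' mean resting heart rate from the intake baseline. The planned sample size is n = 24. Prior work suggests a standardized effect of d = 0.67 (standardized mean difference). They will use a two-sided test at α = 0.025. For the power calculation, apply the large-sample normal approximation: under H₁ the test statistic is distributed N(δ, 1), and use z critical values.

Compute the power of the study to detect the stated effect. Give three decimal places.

Noncentrality parameter: δ = d·√n = 0.67 × √24 = 3.2823
Two-sided α = 0.025 → critical value z_{0.0125} = 2.241.
Power = Φ(δ − 2.241) + Φ(−δ − 2.241) = Φ(1.041) + Φ(-5.524) = 0.8510 + 0.0000 = 0.8510.

Power ≈ 0.851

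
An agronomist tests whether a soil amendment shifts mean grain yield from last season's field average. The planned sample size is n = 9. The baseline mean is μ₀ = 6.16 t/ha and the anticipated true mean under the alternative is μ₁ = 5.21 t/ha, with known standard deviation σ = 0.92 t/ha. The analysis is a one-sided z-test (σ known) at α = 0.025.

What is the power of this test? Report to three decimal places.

Power ≈ 0.872

Standardized effect: d = |μ₁ − μ₀| / σ = |5.21 − 6.16| / 0.92 = 1.0326
Noncentrality parameter: δ = d·√n = 1.0326 × √9 = 3.0978
Critical value for a one-sided test at α = 0.025: z_α = 1.960.
Power = P(Z > 1.960 − δ) = Φ(1.138) = 0.8724.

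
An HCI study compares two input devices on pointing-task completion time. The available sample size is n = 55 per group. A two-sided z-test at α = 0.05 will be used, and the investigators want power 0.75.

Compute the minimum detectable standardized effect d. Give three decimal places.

Required noncentrality: δ = z_{0.025} + z_{0.25} = 1.960 + 0.674 = 2.634.
(The second rejection-region term Φ(−δ − z_{α/2}) is negligible and dropped.)
δ = d·√(n/2) ⇒ d = δ/√(n/2) = 2.634/√(55/2) = 0.5024.

d ≈ 0.502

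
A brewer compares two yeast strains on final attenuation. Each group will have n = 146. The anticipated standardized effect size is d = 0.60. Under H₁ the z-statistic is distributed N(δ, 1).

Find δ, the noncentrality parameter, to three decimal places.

The noncentrality parameter scales effect size by the design's sample-size factor: δ = d·√(n/2) = 0.60 × √(146/2) = 5.1264

δ ≈ 5.126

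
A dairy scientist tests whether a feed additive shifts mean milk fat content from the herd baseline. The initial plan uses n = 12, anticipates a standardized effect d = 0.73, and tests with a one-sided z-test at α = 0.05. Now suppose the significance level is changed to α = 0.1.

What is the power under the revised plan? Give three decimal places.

δ = d·√n = 0.73 × √12 = 2.5288 (unchanged). New critical value: z_{0.1} = 1.282.
Revised power = Φ(δ − 1.282) = Φ(1.247) = 0.8938.

Power ≈ 0.894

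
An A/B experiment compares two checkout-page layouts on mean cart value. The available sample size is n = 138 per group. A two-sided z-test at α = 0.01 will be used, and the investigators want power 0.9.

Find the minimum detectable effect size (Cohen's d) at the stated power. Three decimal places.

d ≈ 0.464

Required noncentrality: δ = z_{0.005} + z_{0.10} = 2.576 + 1.282 = 3.857.
(The second rejection-region term Φ(−δ − z_{α/2}) is negligible and dropped.)
δ = d·√(n/2) ⇒ d = δ/√(n/2) = 3.857/√(138/2) = 0.4644.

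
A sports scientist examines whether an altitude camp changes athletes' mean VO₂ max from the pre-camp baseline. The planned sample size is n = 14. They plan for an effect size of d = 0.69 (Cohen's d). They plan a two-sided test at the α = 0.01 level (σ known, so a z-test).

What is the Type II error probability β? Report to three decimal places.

Noncentrality parameter: δ = d·√n = 0.69 × √14 = 2.5817
Two-sided α = 0.01 → critical value z_{0.005} = 2.576.
Power = Φ(δ − 2.576) + Φ(−δ − 2.576) = Φ(0.006) + Φ(-5.158) = 0.5024 + 0.0000 = 0.5024.
Type II error: β = 1 − power = 1 − 0.5024 = 0.4976.

β ≈ 0.498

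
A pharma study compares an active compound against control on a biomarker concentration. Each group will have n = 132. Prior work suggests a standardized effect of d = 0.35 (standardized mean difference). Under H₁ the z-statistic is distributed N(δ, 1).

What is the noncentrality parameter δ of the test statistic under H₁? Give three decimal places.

δ ≈ 2.843

δ = d·√(n/2) = 0.35 × √(132/2) = 2.8434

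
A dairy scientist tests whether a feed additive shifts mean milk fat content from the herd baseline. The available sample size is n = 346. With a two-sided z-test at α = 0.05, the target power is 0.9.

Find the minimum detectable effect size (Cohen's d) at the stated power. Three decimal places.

Required noncentrality: δ = z_{0.025} + z_{0.10} = 1.960 + 1.282 = 3.242.
(Lower-tail contribution to power is negligible for δ > 0.)
δ = d·√n ⇒ d = δ/√n = 3.242/√346 = 0.1743.

d ≈ 0.174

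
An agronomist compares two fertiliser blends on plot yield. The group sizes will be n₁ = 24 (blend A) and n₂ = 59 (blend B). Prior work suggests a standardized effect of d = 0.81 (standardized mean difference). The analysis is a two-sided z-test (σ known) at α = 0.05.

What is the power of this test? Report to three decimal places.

Power ≈ 0.917

Noncentrality parameter: δ = d / √(1/n₁ + 1/n₂) = 0.81 / √(1/24 + 1/59) = 3.3456
Two-sided α = 0.05 → critical value z_{0.025} = 1.960.
Power = Φ(δ − 1.960) + Φ(−δ − 1.960) = Φ(1.386) + Φ(-5.306) = 0.9171 + 0.0000 = 0.9171.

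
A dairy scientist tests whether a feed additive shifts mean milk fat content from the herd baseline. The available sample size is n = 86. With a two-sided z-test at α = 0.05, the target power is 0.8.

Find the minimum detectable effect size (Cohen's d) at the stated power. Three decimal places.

d ≈ 0.302

Required noncentrality: δ = z_{0.025} + z_{0.20} = 1.960 + 0.842 = 2.802.
(The second rejection-region term Φ(−δ − z_{α/2}) is negligible and dropped.)
δ = d·√n ⇒ d = δ/√n = 2.802/√86 = 0.3021.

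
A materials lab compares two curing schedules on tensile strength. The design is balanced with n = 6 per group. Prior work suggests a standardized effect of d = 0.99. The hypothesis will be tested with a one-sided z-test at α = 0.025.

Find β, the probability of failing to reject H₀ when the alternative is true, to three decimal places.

Noncentrality parameter: λ = d·√(n/2) = 0.99 × √(6/2) = 1.7147
One-sided α = 0.025 → critical value z_{0.025} = 1.960.
Power = P(Z > 1.960 − λ) = Φ(-0.245) = 0.4031.
Type II error: β = 1 − power = 1 − 0.4031 = 0.5969.

β ≈ 0.597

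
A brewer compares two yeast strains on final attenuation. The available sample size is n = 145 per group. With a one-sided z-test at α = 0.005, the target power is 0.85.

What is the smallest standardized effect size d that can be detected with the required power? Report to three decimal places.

Required noncentrality: δ = z_{0.005} + z_{0.15} = 2.576 + 1.036 = 3.612.
δ = d·√(n/2) ⇒ d = δ/√(n/2) = 3.612/√(145/2) = 0.4242.

d ≈ 0.424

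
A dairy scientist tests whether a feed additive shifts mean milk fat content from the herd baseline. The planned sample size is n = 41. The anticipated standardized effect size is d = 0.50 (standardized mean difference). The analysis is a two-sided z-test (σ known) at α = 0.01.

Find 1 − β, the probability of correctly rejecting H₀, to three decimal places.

Power ≈ 0.734

Noncentrality parameter: λ = d·√n = 0.50 × √41 = 3.2016
Two-sided α = 0.01 → critical value z_{0.005} = 2.576.
Power = Φ(λ − 2.576) + Φ(−λ − 2.576) = Φ(0.626) + Φ(-5.777) = 0.7343 + 0.0000 = 0.7343.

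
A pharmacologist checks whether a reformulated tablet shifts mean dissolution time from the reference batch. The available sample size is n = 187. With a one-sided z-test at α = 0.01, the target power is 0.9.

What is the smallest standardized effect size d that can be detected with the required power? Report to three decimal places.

d ≈ 0.264

Need Φ(δ − 2.326) = 0.9, so δ = 2.326 + 1.282 = 3.608.
δ = d·√n ⇒ d = δ/√n = 3.608/√187 = 0.2638.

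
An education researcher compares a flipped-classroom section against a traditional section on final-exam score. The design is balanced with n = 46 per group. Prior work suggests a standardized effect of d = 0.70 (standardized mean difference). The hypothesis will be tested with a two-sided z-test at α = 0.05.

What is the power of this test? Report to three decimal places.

Power ≈ 0.919

Noncentrality parameter: δ = d·√(n/2) = 0.70 × √(46/2) = 3.3571
Critical value for a two-sided test at α = 0.05: z_{α/2} = 1.960.
Power = Φ(δ − 1.960) + Φ(−δ − 1.960) = Φ(1.397) + Φ(-5.317) = 0.9188 + 0.0000 = 0.9188.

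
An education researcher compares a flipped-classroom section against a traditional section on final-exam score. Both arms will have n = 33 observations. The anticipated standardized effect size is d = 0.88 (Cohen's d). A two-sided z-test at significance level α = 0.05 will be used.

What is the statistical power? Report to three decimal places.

Power ≈ 0.947

Noncentrality parameter: δ = d·√(n/2) = 0.88 × √(33/2) = 3.5746
Two-sided α = 0.05 → critical value z_{0.025} = 1.960.
Power = Φ(δ − 1.960) + Φ(−δ − 1.960) = Φ(1.615) + Φ(-5.535) = 0.9468 + 0.0000 = 0.9468.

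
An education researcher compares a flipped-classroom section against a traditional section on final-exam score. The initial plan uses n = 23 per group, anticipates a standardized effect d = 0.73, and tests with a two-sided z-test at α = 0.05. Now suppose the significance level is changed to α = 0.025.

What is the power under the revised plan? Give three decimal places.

Power ≈ 0.593

δ = d·√(n/2) = 0.73 × √(23/2) = 2.4756 (unchanged). New critical value: z_{0.0125} = 2.241.
Revised power = Φ(δ − 2.241) + Φ(−δ − 2.241) = Φ(0.234) + Φ(-4.717) = 0.5926 + 0.0000 = 0.5926.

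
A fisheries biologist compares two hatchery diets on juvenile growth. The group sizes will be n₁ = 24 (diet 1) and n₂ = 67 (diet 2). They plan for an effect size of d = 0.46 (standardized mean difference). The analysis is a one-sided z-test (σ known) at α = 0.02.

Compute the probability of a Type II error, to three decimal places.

β ≈ 0.548

Noncentrality parameter: δ = d / √(1/n₁ + 1/n₂) = 0.46 / √(1/24 + 1/67) = 1.9337
One-sided α = 0.02 → critical value z_{0.02} = 2.054.
Power = P(Z > 2.054 − δ) = Φ(-0.120) = 0.4522.
Type II error: β = 1 − power = 1 − 0.4522 = 0.5478.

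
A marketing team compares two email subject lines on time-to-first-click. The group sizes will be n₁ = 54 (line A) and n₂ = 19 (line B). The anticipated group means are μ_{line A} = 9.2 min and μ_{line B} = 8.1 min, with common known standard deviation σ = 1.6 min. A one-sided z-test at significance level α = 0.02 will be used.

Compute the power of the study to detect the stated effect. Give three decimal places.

Power ≈ 0.700

Standardized effect: d = |μ_{line A} − μ_{line B}| / σ = |9.2 − 8.1| / 1.6 = 0.6875
Noncentrality parameter: δ = d / √(1/n₁ + 1/n₂) = 0.6875 / √(1/54 + 1/19) = 2.5774
One-sided α = 0.02 → critical value z_{0.02} = 2.054.
Power = Φ(δ − 2.054) = Φ(0.524) = 0.6997.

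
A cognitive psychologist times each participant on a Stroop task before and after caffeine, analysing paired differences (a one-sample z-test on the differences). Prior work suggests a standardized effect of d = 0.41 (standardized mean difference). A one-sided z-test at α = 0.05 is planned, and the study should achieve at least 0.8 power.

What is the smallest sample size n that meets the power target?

n = 37

Set Φ(δ − 1.645) = 0.8; then δ − 1.645 = Φ⁻¹(0.8) = 0.842, giving δ = 2.486.
δ = d·√n ⇒ n = (δ/d)² = (2.486 / 0.41)² = 36.78.
Rounding up, n = 37.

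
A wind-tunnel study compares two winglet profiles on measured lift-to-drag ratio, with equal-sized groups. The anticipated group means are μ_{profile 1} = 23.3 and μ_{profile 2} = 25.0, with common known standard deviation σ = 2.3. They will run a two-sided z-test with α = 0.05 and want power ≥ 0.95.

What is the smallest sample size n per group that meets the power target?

Standardized effect: d = |μ_{profile 1} − μ_{profile 2}| / σ = |23.3 − 25.0| / 2.3 = 0.7391
For power 0.95 need Φ(δ − z_{0.025}) = 0.95, so δ = z_{0.025} + z_{0.05} = 1.960 + 1.645 = 3.605.
(The Φ(−δ − z_{α/2}) term is vanishingly small for δ > 0 and is dropped in the standard sample-size formula.)
δ = d·√(n/2) ⇒ n = 2(δ/d)² = 2 × (3.605 / 0.7391)² = 47.57.
Round up to the next whole unit.

n = 48 per group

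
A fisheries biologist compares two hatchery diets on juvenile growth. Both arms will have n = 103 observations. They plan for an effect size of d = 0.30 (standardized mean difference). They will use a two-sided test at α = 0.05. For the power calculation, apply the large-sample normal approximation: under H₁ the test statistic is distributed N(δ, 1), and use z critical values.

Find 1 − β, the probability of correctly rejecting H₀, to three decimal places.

Power ≈ 0.577

Noncentrality parameter: δ = d·√(n/2) = 0.30 × √(103/2) = 2.1529
Two-sided α = 0.05 → critical value z_{0.025} = 1.960.
Power = Φ(δ − 1.960) + Φ(−δ − 1.960) = Φ(0.193) + Φ(-4.113) = 0.5765 + 0.0000 = 0.5765.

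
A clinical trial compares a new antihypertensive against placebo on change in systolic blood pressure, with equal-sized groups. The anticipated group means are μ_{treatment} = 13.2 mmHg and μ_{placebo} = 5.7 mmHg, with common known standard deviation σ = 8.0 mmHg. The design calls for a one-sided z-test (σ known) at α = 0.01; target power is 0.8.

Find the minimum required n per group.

Standardized effect: d = |μ_{treatment} − μ_{placebo}| / σ = |13.2 − 5.7| / 8.0 = 0.9375
Set Φ(δ − 2.326) = 0.8; then δ − 2.326 = Φ⁻¹(0.8) = 0.842, giving δ = 3.168.
δ = d·√(n/2) ⇒ n = 2(δ/d)² = 2 × (3.168 / 0.9375)² = 22.84.
Rounding up, n = 23 per group.

n = 23 per group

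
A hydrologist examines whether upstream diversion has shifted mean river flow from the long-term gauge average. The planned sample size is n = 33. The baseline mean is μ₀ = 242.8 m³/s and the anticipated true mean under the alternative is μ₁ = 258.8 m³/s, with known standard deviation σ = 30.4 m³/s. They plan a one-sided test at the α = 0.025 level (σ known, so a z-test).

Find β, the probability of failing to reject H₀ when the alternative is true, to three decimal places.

β ≈ 0.144

Standardized effect: d = |μ₁ − μ₀| / σ = |258.8 − 242.8| / 30.4 = 0.5263
Noncentrality parameter: δ = d·√n = 0.5263 × √33 = 3.0235
One-sided α = 0.025 → critical value z_{0.025} = 1.960.
Power = P(Z > 1.960 − δ) = Φ(1.063) = 0.8562.
Type II error: β = 1 − power = 1 − 0.8562 = 0.1438.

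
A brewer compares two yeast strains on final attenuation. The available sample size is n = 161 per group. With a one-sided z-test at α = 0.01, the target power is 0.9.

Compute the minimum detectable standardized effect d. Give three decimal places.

d ≈ 0.402

Required noncentrality: δ = z_{0.01} + z_{0.10} = 2.326 + 1.282 = 3.608.
δ = d·√(n/2) ⇒ d = δ/√(n/2) = 3.608/√(161/2) = 0.4021.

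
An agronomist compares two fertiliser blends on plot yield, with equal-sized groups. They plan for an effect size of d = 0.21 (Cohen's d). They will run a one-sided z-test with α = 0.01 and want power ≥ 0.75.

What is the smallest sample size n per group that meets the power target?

Set Φ(δ − 2.326) = 0.75; then δ − 2.326 = Φ⁻¹(0.75) = 0.674, giving δ = 3.001.
δ = d·√(n/2) ⇒ n = 2(δ/d)² = 2 × (3.001 / 0.21)² = 408.39.
Rounding up, n = 409 per group.

n = 409 per group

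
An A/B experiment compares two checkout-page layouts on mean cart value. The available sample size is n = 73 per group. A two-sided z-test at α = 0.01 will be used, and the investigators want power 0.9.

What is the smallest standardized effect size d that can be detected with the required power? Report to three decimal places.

d ≈ 0.638

Need Φ(δ − 2.576) = 0.9, so δ = 2.576 + 1.282 = 3.857.
(Lower-tail contribution to power is negligible for δ > 0.)
δ = d·√(n/2) ⇒ d = δ/√(n/2) = 3.857/√(73/2) = 0.6385.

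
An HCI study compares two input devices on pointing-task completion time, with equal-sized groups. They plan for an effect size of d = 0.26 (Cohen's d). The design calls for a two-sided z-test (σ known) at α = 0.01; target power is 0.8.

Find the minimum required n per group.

For power 0.8 need Φ(δ − z_{0.005}) = 0.8, so δ = z_{0.005} + z_{0.20} = 2.576 + 0.842 = 3.417.
(The Φ(−δ − z_{α/2}) term is vanishingly small for δ > 0 and is dropped in the standard sample-size formula.)
δ = d·√(n/2) ⇒ n = 2(δ/d)² = 2 × (3.417 / 0.26)² = 345.53.
Round up to the next whole unit.

n = 346 per group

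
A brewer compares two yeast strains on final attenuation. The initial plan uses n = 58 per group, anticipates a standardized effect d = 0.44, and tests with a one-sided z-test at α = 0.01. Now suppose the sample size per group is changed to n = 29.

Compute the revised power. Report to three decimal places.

With n = 29 per group: δ = d·√(n/2) = 0.44 × √(29/2) = 1.6755. Critical value z_{0.01} = 2.326.
Revised power = Φ(δ − 2.326) = Φ(-0.651) = 0.2576.

Power ≈ 0.258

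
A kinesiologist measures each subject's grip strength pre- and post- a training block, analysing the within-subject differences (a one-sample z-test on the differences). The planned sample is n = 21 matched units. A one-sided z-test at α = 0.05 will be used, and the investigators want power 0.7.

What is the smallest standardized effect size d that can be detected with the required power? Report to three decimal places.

d ≈ 0.473

Required noncentrality: δ = z_{0.05} + z_{0.30} = 1.645 + 0.524 = 2.169.
δ = d·√n ⇒ d = δ/√n = 2.169/√21 = 0.4734.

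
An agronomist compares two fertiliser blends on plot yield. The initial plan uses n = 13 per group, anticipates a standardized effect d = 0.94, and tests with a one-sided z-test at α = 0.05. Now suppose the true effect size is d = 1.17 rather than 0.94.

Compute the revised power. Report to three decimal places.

With d = 1.17: δ = d·√(n/2) = 1.17 × √(13/2) = 2.9829. Critical value z_{0.05} = 1.645.
Revised power = P(Z > 1.645 − δ) = Φ(1.338) = 0.9096.

Power ≈ 0.910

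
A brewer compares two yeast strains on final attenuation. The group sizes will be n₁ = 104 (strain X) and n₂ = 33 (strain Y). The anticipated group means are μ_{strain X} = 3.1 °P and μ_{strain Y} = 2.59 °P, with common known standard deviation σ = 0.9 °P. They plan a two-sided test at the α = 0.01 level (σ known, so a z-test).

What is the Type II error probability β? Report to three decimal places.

β ≈ 0.397

Standardized effect: d = |μ_{strain X} − μ_{strain Y}| / σ = |3.1 − 2.59| / 0.9 = 0.5667
Noncentrality parameter: δ = d / √(1/n₁ + 1/n₂) = 0.5667 / √(1/104 + 1/33) = 2.8362
Two-sided α = 0.01 → critical value z_{0.005} = 2.576.
Power = Φ(δ − 2.576) + Φ(−δ − 2.576) = Φ(0.260) + Φ(-5.412) = 0.6027 + 0.0000 = 0.6027.
Type II error: β = 1 − power = 1 − 0.6027 = 0.3973.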